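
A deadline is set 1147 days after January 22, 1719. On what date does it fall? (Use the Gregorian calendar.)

March 14, 1722

+365 (one year) → Jan 22, 1720 (782 left).
+366 (one year; includes Feb 29, 1720) → Jan 22, 1721 (416 left).
+365 (one year) → Jan 22, 1722 (51 left).
Jan has 31 days: +10 → Feb 1, 1722 (41 left).
Feb has 28 days: +28 → Mar 1, 1722 (13 left).
+13 → Mar 14, 1722.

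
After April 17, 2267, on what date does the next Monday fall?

Apr 17, 2267 is a Wednesday.
From Wednesday to the next Monday is 5 days.
Apr 17, 2267 + 5 = Apr 22, 2267.

April 22, 2267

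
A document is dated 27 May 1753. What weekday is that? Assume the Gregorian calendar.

Sunday

Doomsday rule: the anchor day for the 1700s is Sunday. For year 53: 53÷12 = 4 r 5, and 5÷4 = 1, so 4+5+1 = 10.
Sunday + 10 ≡ Wednesday — that's 1753's doomsday.
In May the doomsday date is May 9.
May 27 is 18 days after May 9; 18 mod 7 = 4, so Wednesday + 4 = Sunday.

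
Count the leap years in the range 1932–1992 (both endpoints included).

16

Multiples of 4 in [1932,1992]: 16.
Of those, multiples of 100: 0 (not leap unless ÷400).
Multiples of 400: 0.
Leap years = 16 − 0 + 0 = 16.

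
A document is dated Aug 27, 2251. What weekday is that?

Wednesday

Doomsday rule: the anchor day for the 2200s is Friday. For year 51: 51÷12 = 4 r 3, and 3÷4 = 0, so 4+3+0 = 7.
Friday + 7 ≡ Friday — that's 2251's doomsday.
In August the doomsday date is Aug 8.
Aug 27 is 19 days after Aug 8; 19 mod 7 = 5, so Friday + 5 = Wednesday.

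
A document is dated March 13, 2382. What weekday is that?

Saturday

Doomsday rule: the anchor day for the 2300s is Wednesday. For year 82: 82÷12 = 6 r 10, and 10÷4 = 2, so 6+10+2 = 18.
Wednesday + 18 ≡ Sunday — that's 2382's doomsday.
In March the doomsday date is Mar 14.
Mar 13 is 1 day before Mar 14; 1 mod 7 = 1, so Sunday − 1 = Saturday.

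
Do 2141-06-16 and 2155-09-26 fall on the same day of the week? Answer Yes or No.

From Jun 16, 2141 to Sep 26, 2155 is 5215 days.
5215 mod 7 = 0, so they are the same weekday.
(Jun 16, 2141 is a Friday; Sep 26, 2155 is a Friday.)

Yes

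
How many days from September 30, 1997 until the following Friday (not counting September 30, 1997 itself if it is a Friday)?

Sep 30, 1997 is a Tuesday.
From Tuesday to the next Friday is 3 days.

3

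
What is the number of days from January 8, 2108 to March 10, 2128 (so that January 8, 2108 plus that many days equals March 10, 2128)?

Jan 8, 2108 → Jan 8, 2109: 366 days (Feb 29, 2108 is in that span).
Jan 8, 2109 → Jan 8, 2110: 365 days.
Jan 8, 2110 → Jan 8, 2111: 365 days.
Jan 8, 2111 → Jan 8, 2112: 365 days.
Jan 8, 2112 → Jan 8, 2113: 366 days (Feb 29, 2112 is in that span).
Jan 8, 2113 → Jan 8, 2114: 365 days.
Jan 8, 2114 → Jan 8, 2115: 365 days.
Jan 8, 2115 → Jan 8, 2116: 365 days.
Jan 8, 2116 → Jan 8, 2117: 366 days (Feb 29, 2116 is in that span).
Jan 8, 2117 → Jan 8, 2118: 365 days.
Jan 8, 2118 → Jan 8, 2119: 365 days.
Jan 8, 2119 → Jan 8, 2120: 365 days.
Jan 8, 2120 → Jan 8, 2121: 366 days (Feb 29, 2120 is in that span).
Jan 8, 2121 → Jan 8, 2122: 365 days.
Jan 8, 2122 → Jan 8, 2123: 365 days.
Jan 8, 2123 → Jan 8, 2124: 365 days.
Jan 8, 2124 → Jan 8, 2125: 366 days (Feb 29, 2124 is in that span).
Jan 8, 2125 → Jan 8, 2126: 365 days.
Jan 8, 2126 → Jan 8, 2127: 365 days.
Jan 8, 2127 → Jan 8, 2128: 365 days.
Jan 8, 2128 → Feb 8, 2128: 31 days (January has 31).
Feb 8, 2128 → Mar 8, 2128: 29 days (February has 29).
Mar 8, 2128 → Mar 10, 2128: 2 days.
Total: 7367 days.

7367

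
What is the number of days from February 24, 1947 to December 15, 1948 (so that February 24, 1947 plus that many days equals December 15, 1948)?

660

Feb 24, 1947 → Feb 24, 1948: 365 days.
Feb 24, 1948 → Mar 24, 1948: 29 days (February has 29).
Mar 24, 1948 → Apr 24, 1948: 31 days (March has 31).
Apr 24, 1948 → May 24, 1948: 30 days (April has 30).
May 24, 1948 → Jun 24, 1948: 31 days (May has 31).
Jun 24, 1948 → Jul 24, 1948: 30 days (June has 30).
Jul 24, 1948 → Aug 24, 1948: 31 days (July has 31).
Aug 24, 1948 → Sep 24, 1948: 31 days (August has 31).
Sep 24, 1948 → Oct 24, 1948: 30 days (September has 30).
Oct 24, 1948 → Nov 24, 1948: 31 days (October has 31).
Nov 24, 1948 → Dec 15, 1948: 21 days.
Total: 660 days.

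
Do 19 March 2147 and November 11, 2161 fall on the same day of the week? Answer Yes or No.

From Mar 19, 2147 to Nov 11, 2161 is 5351 days.
5351 mod 7 = 3, so they are different weekdays.
(Mar 19, 2147 is a Sunday; Nov 11, 2161 is a Wednesday.)

No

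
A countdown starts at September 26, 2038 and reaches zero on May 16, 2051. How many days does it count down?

4615

Sep 26, 2038 → Sep 26, 2039: 365 days.
Sep 26, 2039 → Sep 26, 2040: 366 days (Feb 29, 2040 is in that span).
Sep 26, 2040 → Sep 26, 2041: 365 days.
Sep 26, 2041 → Sep 26, 2042: 365 days.
Sep 26, 2042 → Sep 26, 2043: 365 days.
Sep 26, 2043 → Sep 26, 2044: 366 days (Feb 29, 2044 is in that span).
Sep 26, 2044 → Sep 26, 2045: 365 days.
Sep 26, 2045 → Sep 26, 2046: 365 days.
Sep 26, 2046 → Sep 26, 2047: 365 days.
Sep 26, 2047 → Sep 26, 2048: 366 days (Feb 29, 2048 is in that span).
Sep 26, 2048 → Sep 26, 2049: 365 days.
Sep 26, 2049 → Sep 26, 2050: 365 days.
Sep 26, 2050 → Oct 26, 2050: 30 days (September has 30).
Oct 26, 2050 → Nov 26, 2050: 31 days (October has 31).
Nov 26, 2050 → Dec 26, 2050: 30 days (November has 30).
Dec 26, 2050 → Jan 26, 2051: 31 days (December has 31).
Jan 26, 2051 → Feb 26, 2051: 31 days (January has 31).
Feb 26, 2051 → Mar 26, 2051: 28 days (February has 28).
Mar 26, 2051 → Apr 26, 2051: 31 days (March has 31).
Apr 26, 2051 → May 16, 2051: 20 days.
Total: 4615 days.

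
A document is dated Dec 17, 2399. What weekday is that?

Friday

Doomsday rule: the anchor day for the 2300s is Wednesday. For year 99: 99÷12 = 8 r 3, and 3÷4 = 0, so 8+3+0 = 11.
Wednesday + 11 ≡ Sunday — that's 2399's doomsday.
In December the doomsday date is Dec 12.
Dec 17 is 5 days after Dec 12; 5 mod 7 = 5, so Sunday + 5 = Friday.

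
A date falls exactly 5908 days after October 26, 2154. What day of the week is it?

Oct 26, 2154 is a Saturday.
5908 mod 7 = 0, so 5908 days after a Saturday is Saturday + 0 = Saturday.

Saturday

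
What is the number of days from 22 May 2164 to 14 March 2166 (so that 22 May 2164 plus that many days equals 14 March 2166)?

661

May 22, 2164 → May 22, 2165: 365 days.
May 22, 2165 → Jun 22, 2165: 31 days (May has 31).
Jun 22, 2165 → Jul 22, 2165: 30 days (June has 30).
Jul 22, 2165 → Aug 22, 2165: 31 days (July has 31).
Aug 22, 2165 → Sep 22, 2165: 31 days (August has 31).
Sep 22, 2165 → Oct 22, 2165: 30 days (September has 30).
Oct 22, 2165 → Nov 22, 2165: 31 days (October has 31).
Nov 22, 2165 → Dec 22, 2165: 30 days (November has 30).
Dec 22, 2165 → Jan 22, 2166: 31 days (December has 31).
Jan 22, 2166 → Feb 22, 2166: 31 days (January has 31).
Feb 22, 2166 → Mar 14, 2166: 20 days.
Total: 661 days.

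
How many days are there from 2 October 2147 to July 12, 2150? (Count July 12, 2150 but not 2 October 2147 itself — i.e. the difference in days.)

1014

Oct 2, 2147 → Oct 2, 2148: 366 days (Feb 29, 2148 is in that span).
Oct 2, 2148 → Oct 2, 2149: 365 days.
Oct 2, 2149 → Nov 2, 2149: 31 days (October has 31).
Nov 2, 2149 → Dec 2, 2149: 30 days (November has 30).
Dec 2, 2149 → Jan 2, 2150: 31 days (December has 31).
Jan 2, 2150 → Feb 2, 2150: 31 days (January has 31).
Feb 2, 2150 → Mar 2, 2150: 28 days (February has 28).
Mar 2, 2150 → Apr 2, 2150: 31 days (March has 31).
Apr 2, 2150 → May 2, 2150: 30 days (April has 30).
May 2, 2150 → Jun 2, 2150: 31 days (May has 31).
Jun 2, 2150 → Jul 2, 2150: 30 days (June has 30).
Jul 2, 2150 → Jul 12, 2150: 10 days.
Total: 1014 days.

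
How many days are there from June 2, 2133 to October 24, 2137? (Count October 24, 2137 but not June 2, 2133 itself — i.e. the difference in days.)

Jun 2, 2133 → Jun 2, 2134: 365 days.
Jun 2, 2134 → Jun 2, 2135: 365 days.
Jun 2, 2135 → Jun 2, 2136: 366 days (Feb 29, 2136 is in that span).
Jun 2, 2136 → Jun 2, 2137: 365 days.
Jun 2, 2137 → Jul 2, 2137: 30 days (June has 30).
Jul 2, 2137 → Aug 2, 2137: 31 days (July has 31).
Aug 2, 2137 → Sep 2, 2137: 31 days (August has 31).
Sep 2, 2137 → Oct 2, 2137: 30 days (September has 30).
Oct 2, 2137 → Oct 24, 2137: 22 days.
Total: 1605 days.

1605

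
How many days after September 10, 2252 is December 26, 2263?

Sep 10, 2252 → Sep 10, 2253: 365 days.
Sep 10, 2253 → Sep 10, 2254: 365 days.
Sep 10, 2254 → Sep 10, 2255: 365 days.
Sep 10, 2255 → Sep 10, 2256: 366 days (Feb 29, 2256 is in that span).
Sep 10, 2256 → Sep 10, 2257: 365 days.
Sep 10, 2257 → Sep 10, 2258: 365 days.
Sep 10, 2258 → Sep 10, 2259: 365 days.
Sep 10, 2259 → Sep 10, 2260: 366 days (Feb 29, 2260 is in that span).
Sep 10, 2260 → Sep 10, 2261: 365 days.
Sep 10, 2261 → Sep 10, 2262: 365 days.
Sep 10, 2262 → Sep 10, 2263: 365 days.
Sep 10, 2263 → Oct 10, 2263: 30 days (September has 30).
Oct 10, 2263 → Nov 10, 2263: 31 days (October has 31).
Nov 10, 2263 → Dec 10, 2263: 30 days (November has 30).
Dec 10, 2263 → Dec 26, 2263: 16 days.
Total: 4124 days.

4124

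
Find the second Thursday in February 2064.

February 1, 2064 is a Friday.
The first Thursday is therefore February 7 (6 days later).
The second Thursday is 7 + 1×7 = February 14.

February 14, 2064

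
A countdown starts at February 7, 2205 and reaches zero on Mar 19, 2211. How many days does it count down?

2231

Feb 7, 2205 → Feb 7, 2206: 365 days.
Feb 7, 2206 → Feb 7, 2207: 365 days.
Feb 7, 2207 → Feb 7, 2208: 365 days.
Feb 7, 2208 → Feb 7, 2209: 366 days (Feb 29, 2208 is in that span).
Feb 7, 2209 → Feb 7, 2210: 365 days.
Feb 7, 2210 → Feb 7, 2211: 365 days.
Feb 7, 2211 → Mar 7, 2211: 28 days (February has 28).
Mar 7, 2211 → Mar 19, 2211: 12 days.
Total: 2231 days.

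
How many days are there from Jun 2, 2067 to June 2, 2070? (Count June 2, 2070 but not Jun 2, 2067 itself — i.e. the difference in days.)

Jun 2, 2067 → Jun 2, 2068: 366 days (Feb 29, 2068 is in that span).
Jun 2, 2068 → Jun 2, 2069: 365 days.
Jun 2, 2069 → Jul 2, 2069: 30 days (June has 30).
Jul 2, 2069 → Aug 2, 2069: 31 days (July has 31).
Aug 2, 2069 → Sep 2, 2069: 31 days (August has 31).
Sep 2, 2069 → Oct 2, 2069: 30 days (September has 30).
Oct 2, 2069 → Nov 2, 2069: 31 days (October has 31).
Nov 2, 2069 → Dec 2, 2069: 30 days (November has 30).
Dec 2, 2069 → Jan 2, 2070: 31 days (December has 31).
Jan 2, 2070 → Feb 2, 2070: 31 days (January has 31).
Feb 2, 2070 → Mar 2, 2070: 28 days (February has 28).
Mar 2, 2070 → Apr 2, 2070: 31 days (March has 31).
Apr 2, 2070 → May 2, 2070: 30 days (April has 30).
May 2, 2070 → Jun 2, 2070: 31 days.
Total: 1096 days.

1096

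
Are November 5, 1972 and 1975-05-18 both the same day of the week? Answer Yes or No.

Yes

From Nov 5, 1972 to May 18, 1975 is 924 days.
924 mod 7 = 0, so they are the same weekday.
(Nov 5, 1972 is a Sunday; May 18, 1975 is a Sunday.)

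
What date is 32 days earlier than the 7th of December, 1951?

−7 → Nov 30, 1951 (end of Nov, 30 days; 25 left).
−25 → Nov 5, 1951.

November 5, 1951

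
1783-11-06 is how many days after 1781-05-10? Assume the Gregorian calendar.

910

May 10, 1781 → May 10, 1782: 365 days.
May 10, 1782 → May 10, 1783: 365 days.
May 10, 1783 → Jun 10, 1783: 31 days (May has 31).
Jun 10, 1783 → Jul 10, 1783: 30 days (June has 30).
Jul 10, 1783 → Aug 10, 1783: 31 days (July has 31).
Aug 10, 1783 → Sep 10, 1783: 31 days (August has 31).
Sep 10, 1783 → Oct 10, 1783: 30 days (September has 30).
Oct 10, 1783 → Nov 6, 1783: 27 days.
Total: 910 days.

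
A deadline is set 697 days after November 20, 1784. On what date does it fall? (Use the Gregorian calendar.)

+365 (one year) → Nov 20, 1785 (332 left).
Nov has 30 days: +11 → Dec 1, 1785 (321 left).
Dec has 31 days: +31 → Jan 1, 1786 (290 left).
Jan has 31 days: +31 → Feb 1, 1786 (259 left).
Feb has 28 days: +28 → Mar 1, 1786 (231 left).
Mar has 31 days: +31 → Apr 1, 1786 (200 left).
Apr has 30 days: +30 → May 1, 1786 (170 left).
May has 31 days: +31 → Jun 1, 1786 (139 left).
Jun has 30 days: +30 → Jul 1, 1786 (109 left).
Jul has 31 days: +31 → Aug 1, 1786 (78 left).
Aug has 31 days: +31 → Sep 1, 1786 (47 left).
Sep has 30 days: +30 → Oct 1, 1786 (17 left).
+17 → Oct 18, 1786.

October 18, 1786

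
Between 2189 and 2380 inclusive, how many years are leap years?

Multiples of 4 in [2189,2380]: 48.
Of those, multiples of 100: 2 (not leap unless ÷400).
Multiples of 400: 0.
Leap years = 48 − 2 + 0 = 46.

46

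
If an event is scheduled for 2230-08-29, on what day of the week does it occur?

Sunday

Doomsday rule: the anchor day for the 2200s is Friday. For year 30: 30÷12 = 2 r 6, and 6÷4 = 1, so 2+6+1 = 9.
Friday + 9 ≡ Sunday — that's 2230's doomsday.
In August the doomsday date is Aug 8.
Aug 29 is 21 days after Aug 8; 21 mod 7 = 0, so Sunday + 0 = Sunday.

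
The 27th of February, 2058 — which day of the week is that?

Doomsday rule: the anchor day for the 2000s is Tuesday. For year 58: 58÷12 = 4 r 10, and 10÷4 = 2, so 4+10+2 = 16.
Tuesday + 16 ≡ Thursday — that's 2058's doomsday.
In February the doomsday date is Feb 28 (2058 is not a leap year).
Feb 27 is 1 day before Feb 28; 1 mod 7 = 1, so Thursday − 1 = Wednesday.

Wednesday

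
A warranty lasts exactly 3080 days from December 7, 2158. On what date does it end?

+365 (one year) → Dec 7, 2159 (2715 left).
+366 (one year; includes Feb 29, 2160) → Dec 7, 2160 (2349 left).
+365 (one year) → Dec 7, 2161 (1984 left).
+365 (one year) → Dec 7, 2162 (1619 left).
+365 (one year) → Dec 7, 2163 (1254 left).
+366 (one year; includes Feb 29, 2164) → Dec 7, 2164 (888 left).
+365 (one year) → Dec 7, 2165 (523 left).
+365 (one year) → Dec 7, 2166 (158 left).
Dec has 31 days: +25 → Jan 1, 2167 (133 left).
Jan has 31 days: +31 → Feb 1, 2167 (102 left).
Feb has 28 days: +28 → Mar 1, 2167 (74 left).
Mar has 31 days: +31 → Apr 1, 2167 (43 left).
Apr has 30 days: +30 → May 1, 2167 (13 left).
+13 → May 14, 2167.

May 14, 2167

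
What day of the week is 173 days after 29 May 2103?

First find the weekday of May 29, 2103. Doomsday rule: the anchor day for the 2100s is Sunday. For year 03: 3÷12 = 0 r 3, and 3÷4 = 0, so 0+3+0 = 3.
Sunday + 3 ≡ Wednesday — that's 2103's doomsday.
In May the doomsday date is May 9.
May 29 is 20 days after May 9; 20 mod 7 = 6, so Wednesday + 6 = Tuesday.
173 mod 7 = 5, so 173 days after a Tuesday is Tuesday + 5 = Sunday.

Sunday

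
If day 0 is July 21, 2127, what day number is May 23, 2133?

2133

Jul 21, 2127 → Jul 21, 2128: 366 days (Feb 29, 2128 is in that span).
Jul 21, 2128 → Jul 21, 2129: 365 days.
Jul 21, 2129 → Jul 21, 2130: 365 days.
Jul 21, 2130 → Jul 21, 2131: 365 days.
Jul 21, 2131 → Jul 21, 2132: 366 days (Feb 29, 2132 is in that span).
Jul 21, 2132 → Aug 21, 2132: 31 days (July has 31).
Aug 21, 2132 → Sep 21, 2132: 31 days (August has 31).
Sep 21, 2132 → Oct 21, 2132: 30 days (September has 30).
Oct 21, 2132 → Nov 21, 2132: 31 days (October has 31).
Nov 21, 2132 → Dec 21, 2132: 30 days (November has 30).
Dec 21, 2132 → Jan 21, 2133: 31 days (December has 31).
Jan 21, 2133 → Feb 21, 2133: 31 days (January has 31).
Feb 21, 2133 → Mar 21, 2133: 28 days (February has 28).
Mar 21, 2133 → Apr 21, 2133: 31 days (March has 31).
Apr 21, 2133 → May 21, 2133: 30 days (April has 30).
May 21, 2133 → May 23, 2133: 2 days.
Total: 2133 days.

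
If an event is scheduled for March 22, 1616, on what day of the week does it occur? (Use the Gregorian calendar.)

Tuesday

Doomsday rule: the anchor day for the 1600s is Tuesday. For year 16: 16÷12 = 1 r 4, and 4÷4 = 1, so 1+4+1 = 6.
Tuesday + 6 ≡ Monday — that's 1616's doomsday.
In March the doomsday date is Mar 14.
Mar 22 is 8 days after Mar 14; 8 mod 7 = 1, so Monday + 1 = Tuesday.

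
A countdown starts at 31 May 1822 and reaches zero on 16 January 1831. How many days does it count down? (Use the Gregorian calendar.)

3152

May 31, 1822 → May 31, 1823: 365 days.
May 31, 1823 → May 31, 1824: 366 days (Feb 29, 1824 is in that span).
May 31, 1824 → May 31, 1825: 365 days.
May 31, 1825 → May 31, 1826: 365 days.
May 31, 1826 → May 31, 1827: 365 days.
May 31, 1827 → May 31, 1828: 366 days (Feb 29, 1828 is in that span).
May 31, 1828 → May 31, 1829: 365 days.
May 31, 1829 → May 31, 1830: 365 days.
May 31, 1830 → Jun 30, 1830: 30 days (May has 31).
Jun 30, 1830 → Jul 30, 1830: 30 days (June has 30).
Jul 30, 1830 → Aug 30, 1830: 31 days (July has 31).
Aug 30, 1830 → Sep 30, 1830: 31 days (August has 31).
Sep 30, 1830 → Oct 30, 1830: 30 days (September has 30).
Oct 30, 1830 → Nov 30, 1830: 31 days (October has 31).
Nov 30, 1830 → Dec 30, 1830: 30 days (November has 30).
Dec 30, 1830 → Jan 16, 1831: 17 days.
Total: 3152 days.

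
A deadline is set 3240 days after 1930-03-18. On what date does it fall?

+365 (one year) → Mar 18, 1931 (2875 left).
+366 (one year; includes Feb 29, 1932) → Mar 18, 1932 (2509 left).
+365 (one year) → Mar 18, 1933 (2144 left).
+365 (one year) → Mar 18, 1934 (1779 left).
+365 (one year) → Mar 18, 1935 (1414 left).
+366 (one year; includes Feb 29, 1936) → Mar 18, 1936 (1048 left).
+365 (one year) → Mar 18, 1937 (683 left).
+365 (one year) → Mar 18, 1938 (318 left).
Mar has 31 days: +14 → Apr 1, 1938 (304 left).
Apr has 30 days: +30 → May 1, 1938 (274 left).
May has 31 days: +31 → Jun 1, 1938 (243 left).
Jun has 30 days: +30 → Jul 1, 1938 (213 left).
Jul has 31 days: +31 → Aug 1, 1938 (182 left).
Aug has 31 days: +31 → Sep 1, 1938 (151 left).
Sep has 30 days: +30 → Oct 1, 1938 (121 left).
Oct has 31 days: +31 → Nov 1, 1938 (90 left).
Nov has 30 days: +30 → Dec 1, 1938 (60 left).
Dec has 31 days: +31 → Jan 1, 1939 (29 left).
+29 → Jan 30, 1939.

January 30, 1939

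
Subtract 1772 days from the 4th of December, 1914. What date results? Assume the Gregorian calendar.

January 27, 1910

−365 (one year) → Dec 4, 1913 (1407 left).
−365 (one year) → Dec 4, 1912 (1042 left).
−366 (one year; includes Feb 29, 1912) → Dec 4, 1911 (676 left).
−365 (one year) → Dec 4, 1910 (311 left).
−4 → Nov 30, 1910 (end of Nov, 30 days; 307 left).
−30 → Oct 31, 1910 (end of Oct, 31 days; 277 left).
−31 → Sep 30, 1910 (end of Sep, 30 days; 246 left).
−30 → Aug 31, 1910 (end of Aug, 31 days; 216 left).
−31 → Jul 31, 1910 (end of Jul, 31 days; 185 left).
−31 → Jun 30, 1910 (end of Jun, 30 days; 154 left).
−30 → May 31, 1910 (end of May, 31 days; 124 left).
−31 → Apr 30, 1910 (end of Apr, 30 days; 93 left).
−30 → Mar 31, 1910 (end of Mar, 31 days; 63 left).
−31 → Feb 28, 1910 (end of Feb, 28 days; 32 left).
−28 → Jan 31, 1910 (end of Jan, 31 days; 4 left).
−4 → Jan 27, 1910.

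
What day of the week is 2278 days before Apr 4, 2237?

Saturday

Apr 4, 2237 is a Tuesday.
2278 mod 7 = 3, so 2278 days before a Tuesday is Tuesday − 3 = Saturday.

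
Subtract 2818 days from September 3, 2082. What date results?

December 16, 2074

−365 (one year) → Sep 3, 2081 (2453 left).
−365 (one year) → Sep 3, 2080 (2088 left).
−366 (one year; includes Feb 29, 2080) → Sep 3, 2079 (1722 left).
−365 (one year) → Sep 3, 2078 (1357 left).
−365 (one year) → Sep 3, 2077 (992 left).
−365 (one year) → Sep 3, 2076 (627 left).
−366 (one year; includes Feb 29, 2076) → Sep 3, 2075 (261 left).
−3 → Aug 31, 2075 (end of Aug, 31 days; 258 left).
−31 → Jul 31, 2075 (end of Jul, 31 days; 227 left).
−31 → Jun 30, 2075 (end of Jun, 30 days; 196 left).
−30 → May 31, 2075 (end of May, 31 days; 166 left).
−31 → Apr 30, 2075 (end of Apr, 30 days; 135 left).
−30 → Mar 31, 2075 (end of Mar, 31 days; 105 left).
−31 → Feb 28, 2075 (end of Feb, 28 days; 74 left).
−28 → Jan 31, 2075 (end of Jan, 31 days; 46 left).
−31 → Dec 31, 2074 (end of Dec, 31 days; 15 left).
−15 → Dec 16, 2074.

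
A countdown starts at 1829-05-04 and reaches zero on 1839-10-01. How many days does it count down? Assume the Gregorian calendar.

3802

May 4, 1829 → May 4, 1830: 365 days.
May 4, 1830 → May 4, 1831: 365 days.
May 4, 1831 → May 4, 1832: 366 days (Feb 29, 1832 is in that span).
May 4, 1832 → May 4, 1833: 365 days.
May 4, 1833 → May 4, 1834: 365 days.
May 4, 1834 → May 4, 1835: 365 days.
May 4, 1835 → May 4, 1836: 366 days (Feb 29, 1836 is in that span).
May 4, 1836 → May 4, 1837: 365 days.
May 4, 1837 → May 4, 1838: 365 days.
May 4, 1838 → May 4, 1839: 365 days.
May 4, 1839 → Jun 4, 1839: 31 days (May has 31).
Jun 4, 1839 → Jul 4, 1839: 30 days (June has 30).
Jul 4, 1839 → Aug 4, 1839: 31 days (July has 31).
Aug 4, 1839 → Sep 4, 1839: 31 days (August has 31).
Sep 4, 1839 → Oct 1, 1839: 27 days.
Total: 3802 days.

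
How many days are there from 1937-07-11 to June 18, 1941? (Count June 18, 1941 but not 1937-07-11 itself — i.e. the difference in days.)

1438

Jul 11, 1937 → Jul 11, 1938: 365 days.
Jul 11, 1938 → Jul 11, 1939: 365 days.
Jul 11, 1939 → Jul 11, 1940: 366 days (Feb 29, 1940 is in that span).
Jul 11, 1940 → Aug 11, 1940: 31 days (July has 31).
Aug 11, 1940 → Sep 11, 1940: 31 days (August has 31).
Sep 11, 1940 → Oct 11, 1940: 30 days (September has 30).
Oct 11, 1940 → Nov 11, 1940: 31 days (October has 31).
Nov 11, 1940 → Dec 11, 1940: 30 days (November has 30).
Dec 11, 1940 → Jan 11, 1941: 31 days (December has 31).
Jan 11, 1941 → Feb 11, 1941: 31 days (January has 31).
Feb 11, 1941 → Mar 11, 1941: 28 days (February has 28).
Mar 11, 1941 → Apr 11, 1941: 31 days (March has 31).
Apr 11, 1941 → May 11, 1941: 30 days (April has 30).
May 11, 1941 → Jun 11, 1941: 31 days (May has 31).
Jun 11, 1941 → Jun 18, 1941: 7 days.
Total: 1438 days.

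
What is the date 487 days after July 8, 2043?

November 6, 2044

+366 (one year; includes Feb 29, 2044) → Jul 8, 2044 (121 left).
Jul has 31 days: +24 → Aug 1, 2044 (97 left).
Aug has 31 days: +31 → Sep 1, 2044 (66 left).
Sep has 30 days: +30 → Oct 1, 2044 (36 left).
Oct has 31 days: +31 → Nov 1, 2044 (5 left).
+5 → Nov 6, 2044.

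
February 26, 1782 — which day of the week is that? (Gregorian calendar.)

Doomsday rule: the anchor day for the 1700s is Sunday. For year 82: 82÷12 = 6 r 10, and 10÷4 = 2, so 6+10+2 = 18.
Sunday + 18 ≡ Thursday — that's 1782's doomsday.
In February the doomsday date is Feb 28 (1782 is not a leap year).
Feb 26 is 2 days before Feb 28; 2 mod 7 = 2, so Thursday − 2 = Tuesday.

Tuesday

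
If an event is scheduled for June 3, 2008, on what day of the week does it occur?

January 1, 2008 is a Tuesday.
Jan 1, 2008 → Feb 1, 2008: 31 days (January has 31).
Feb 1, 2008 → Mar 1, 2008: 29 days (February has 29).
Mar 1, 2008 → Apr 1, 2008: 31 days (March has 31).
Apr 1, 2008 → May 1, 2008: 30 days (April has 30).
May 1, 2008 → Jun 1, 2008: 31 days (May has 31).
Jun 1, 2008 → Jun 3, 2008: 2 days.
Total: 154 days.
154 mod 7 = 0, so Tuesday + 0 = Tuesday.

Tuesday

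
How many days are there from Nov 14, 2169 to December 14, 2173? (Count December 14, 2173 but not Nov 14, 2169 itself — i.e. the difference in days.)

1491

Nov 14, 2169 → Nov 14, 2170: 365 days.
Nov 14, 2170 → Nov 14, 2171: 365 days.
Nov 14, 2171 → Nov 14, 2172: 366 days (Feb 29, 2172 is in that span).
Nov 14, 2172 → Dec 14, 2172: 30 days (November has 30).
Dec 14, 2172 → Jan 14, 2173: 31 days (December has 31).
Jan 14, 2173 → Feb 14, 2173: 31 days (January has 31).
Feb 14, 2173 → Mar 14, 2173: 28 days (February has 28).
Mar 14, 2173 → Apr 14, 2173: 31 days (March has 31).
Apr 14, 2173 → May 14, 2173: 30 days (April has 30).
May 14, 2173 → Jun 14, 2173: 31 days (May has 31).
Jun 14, 2173 → Jul 14, 2173: 30 days (June has 30).
Jul 14, 2173 → Aug 14, 2173: 31 days (July has 31).
Aug 14, 2173 → Sep 14, 2173: 31 days (August has 31).
Sep 14, 2173 → Oct 14, 2173: 30 days (September has 30).
Oct 14, 2173 → Nov 14, 2173: 31 days (October has 31).
Nov 14, 2173 → Dec 14, 2173: 30 days.
Total: 1491 days.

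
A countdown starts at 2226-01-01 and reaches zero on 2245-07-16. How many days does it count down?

Jan 1, 2226 → Jan 1, 2227: 365 days.
Jan 1, 2227 → Jan 1, 2228: 365 days.
Jan 1, 2228 → Jan 1, 2229: 366 days (Feb 29, 2228 is in that span).
Jan 1, 2229 → Jan 1, 2230: 365 days.
Jan 1, 2230 → Jan 1, 2231: 365 days.
Jan 1, 2231 → Jan 1, 2232: 365 days.
Jan 1, 2232 → Jan 1, 2233: 366 days (Feb 29, 2232 is in that span).
Jan 1, 2233 → Jan 1, 2234: 365 days.
Jan 1, 2234 → Jan 1, 2235: 365 days.
Jan 1, 2235 → Jan 1, 2236: 365 days.
Jan 1, 2236 → Jan 1, 2237: 366 days (Feb 29, 2236 is in that span).
Jan 1, 2237 → Jan 1, 2238: 365 days.
Jan 1, 2238 → Jan 1, 2239: 365 days.
Jan 1, 2239 → Jan 1, 2240: 365 days.
Jan 1, 2240 → Jan 1, 2241: 366 days (Feb 29, 2240 is in that span).
Jan 1, 2241 → Jan 1, 2242: 365 days.
Jan 1, 2242 → Jan 1, 2243: 365 days.
Jan 1, 2243 → Jan 1, 2244: 365 days.
Jan 1, 2244 → Jan 1, 2245: 366 days (Feb 29, 2244 is in that span).
Jan 1, 2245 → Feb 1, 2245: 31 days (January has 31).
Feb 1, 2245 → Mar 1, 2245: 28 days (February has 28).
Mar 1, 2245 → Apr 1, 2245: 31 days (March has 31).
Apr 1, 2245 → May 1, 2245: 30 days (April has 30).
May 1, 2245 → Jun 1, 2245: 31 days (May has 31).
Jun 1, 2245 → Jul 1, 2245: 30 days (June has 30).
Jul 1, 2245 → Jul 16, 2245: 15 days.
Total: 7136 days.

7136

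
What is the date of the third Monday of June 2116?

June 15, 2116

June 1, 2116 is a Monday.
The first Monday is therefore June 1 (same day).
The third Monday is 1 + 2×7 = June 15.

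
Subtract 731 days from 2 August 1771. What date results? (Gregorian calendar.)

−365 (one year) → Aug 2, 1770 (366 left).
−2 → Jul 31, 1770 (end of Jul, 31 days; 364 left).
−31 → Jun 30, 1770 (end of Jun, 30 days; 333 left).
−30 → May 31, 1770 (end of May, 31 days; 303 left).
−31 → Apr 30, 1770 (end of Apr, 30 days; 272 left).
−30 → Mar 31, 1770 (end of Mar, 31 days; 242 left).
−31 → Feb 28, 1770 (end of Feb, 28 days; 211 left).
−28 → Jan 31, 1770 (end of Jan, 31 days; 183 left).
−31 → Dec 31, 1769 (end of Dec, 31 days; 152 left).
−31 → Nov 30, 1769 (end of Nov, 30 days; 121 left).
−30 → Oct 31, 1769 (end of Oct, 31 days; 91 left).
−31 → Sep 30, 1769 (end of Sep, 30 days; 60 left).
−30 → Aug 31, 1769 (end of Aug, 31 days; 30 left).
−30 → Aug 1, 1769.

August 1, 1769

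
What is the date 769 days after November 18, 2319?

+366 (one year; includes Feb 29, 2320) → Nov 18, 2320 (403 left).
+365 (one year) → Nov 18, 2321 (38 left).
Nov has 30 days: +13 → Dec 1, 2321 (25 left).
+25 → Dec 26, 2321.

December 26, 2321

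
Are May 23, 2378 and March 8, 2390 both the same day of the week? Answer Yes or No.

No

From May 23, 2378 to Mar 8, 2390 is 4307 days.
4307 mod 7 = 2, so they are different weekdays.
(May 23, 2378 is a Tuesday; Mar 8, 2390 is a Thursday.)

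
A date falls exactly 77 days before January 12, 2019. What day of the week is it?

Saturday

First find the weekday of Jan 12, 2019. Doomsday rule: the anchor day for the 2000s is Tuesday. For year 19: 19÷12 = 1 r 7, and 7÷4 = 1, so 1+7+1 = 9.
Tuesday + 9 ≡ Thursday — that's 2019's doomsday.
In January the doomsday date is Jan 3 (2019 is not a leap year).
Jan 12 is 9 days after Jan 3; 9 mod 7 = 2, so Thursday + 2 = Saturday.
77 mod 7 = 0, so 77 days before a Saturday is Saturday − 0 = Saturday.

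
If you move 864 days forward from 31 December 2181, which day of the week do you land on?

First find the weekday of Dec 31, 2181. Doomsday rule: the anchor day for the 2100s is Sunday. For year 81: 81÷12 = 6 r 9, and 9÷4 = 2, so 6+9+2 = 17.
Sunday + 17 ≡ Wednesday — that's 2181's doomsday.
In December the doomsday date is Dec 12.
Dec 31 is 19 days after Dec 12; 19 mod 7 = 5, so Wednesday + 5 = Monday.
864 mod 7 = 3, so 864 days after a Monday is Monday + 3 = Thursday.

Thursday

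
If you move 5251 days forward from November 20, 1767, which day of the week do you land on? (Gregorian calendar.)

First find the weekday of Nov 20, 1767. Doomsday rule: the anchor day for the 1700s is Sunday. For year 67: 67÷12 = 5 r 7, and 7÷4 = 1, so 5+7+1 = 13.
Sunday + 13 ≡ Saturday — that's 1767's doomsday.
In November the doomsday date is Nov 7.
Nov 20 is 13 days after Nov 7; 13 mod 7 = 6, so Saturday + 6 = Friday.
5251 mod 7 = 1, so 5251 days after a Friday is Friday + 1 = Saturday.

Saturday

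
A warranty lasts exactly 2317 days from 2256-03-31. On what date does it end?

+365 (one year) → Mar 31, 2257 (1952 left).
+365 (one year) → Mar 31, 2258 (1587 left).
+365 (one year) → Mar 31, 2259 (1222 left).
+366 (one year; includes Feb 29, 2260) → Mar 31, 2260 (856 left).
+365 (one year) → Mar 31, 2261 (491 left).
+365 (one year) → Mar 31, 2262 (126 left).
Mar has 31 days: +1 → Apr 1, 2262 (125 left).
Apr has 30 days: +30 → May 1, 2262 (95 left).
May has 31 days: +31 → Jun 1, 2262 (64 left).
Jun has 30 days: +30 → Jul 1, 2262 (34 left).
Jul has 31 days: +31 → Aug 1, 2262 (3 left).
+3 → Aug 4, 2262.

August 4, 2262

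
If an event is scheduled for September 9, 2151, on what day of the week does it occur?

Thursday

Doomsday rule: the anchor day for the 2100s is Sunday. For year 51: 51÷12 = 4 r 3, and 3÷4 = 0, so 4+3+0 = 7.
Sunday + 7 ≡ Sunday — that's 2151's doomsday.
In September the doomsday date is Sep 5.
Sep 9 is 4 days after Sep 5; 4 mod 7 = 4, so Sunday + 4 = Thursday.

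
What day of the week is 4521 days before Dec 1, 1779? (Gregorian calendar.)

First find the weekday of Dec 1, 1779. Doomsday rule: the anchor day for the 1700s is Sunday. For year 79: 79÷12 = 6 r 7, and 7÷4 = 1, so 6+7+1 = 14.
Sunday + 14 ≡ Sunday — that's 1779's doomsday.
In December the doomsday date is Dec 12.
Dec 1 is 11 days before Dec 12; 11 mod 7 = 4, so Sunday − 4 = Wednesday.
4521 mod 7 = 6, so 4521 days before a Wednesday is Wednesday − 6 = Thursday.

Thursday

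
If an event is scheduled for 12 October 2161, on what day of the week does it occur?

Doomsday rule: the anchor day for the 2100s is Sunday. For year 61: 61÷12 = 5 r 1, and 1÷4 = 0, so 5+1+0 = 6.
Sunday + 6 ≡ Saturday — that's 2161's doomsday.
In October the doomsday date is Oct 10.
Oct 12 is 2 days after Oct 10; 2 mod 7 = 2, so Saturday + 2 = Monday.

Monday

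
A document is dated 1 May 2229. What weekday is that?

Friday

Doomsday rule: the anchor day for the 2200s is Friday. For year 29: 29÷12 = 2 r 5, and 5÷4 = 1, so 2+5+1 = 8.
Friday + 8 ≡ Saturday — that's 2229's doomsday.
In May the doomsday date is May 9.
May 1 is 8 days before May 9; 8 mod 7 = 1, so Saturday − 1 = Friday.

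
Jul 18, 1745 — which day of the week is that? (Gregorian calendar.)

Sunday

Doomsday rule: the anchor day for the 1700s is Sunday. For year 45: 45÷12 = 3 r 9, and 9÷4 = 2, so 3+9+2 = 14.
Sunday + 14 ≡ Sunday — that's 1745's doomsday.
In July the doomsday date is Jul 11.
Jul 18 is 7 days after Jul 11; 7 mod 7 = 0, so Sunday + 0 = Sunday.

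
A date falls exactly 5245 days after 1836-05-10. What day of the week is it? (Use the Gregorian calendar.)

May 10, 1836 is a Tuesday.
5245 mod 7 = 2, so 5245 days after a Tuesday is Tuesday + 2 = Thursday.

Thursday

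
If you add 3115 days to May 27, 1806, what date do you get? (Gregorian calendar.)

December 6, 1814

+365 (one year) → May 27, 1807 (2750 left).
+366 (one year; includes Feb 29, 1808) → May 27, 1808 (2384 left).
+365 (one year) → May 27, 1809 (2019 left).
+365 (one year) → May 27, 1810 (1654 left).
+365 (one year) → May 27, 1811 (1289 left).
+366 (one year; includes Feb 29, 1812) → May 27, 1812 (923 left).
+365 (one year) → May 27, 1813 (558 left).
+365 (one year) → May 27, 1814 (193 left).
May has 31 days: +5 → Jun 1, 1814 (188 left).
Jun has 30 days: +30 → Jul 1, 1814 (158 left).
Jul has 31 days: +31 → Aug 1, 1814 (127 left).
Aug has 31 days: +31 → Sep 1, 1814 (96 left).
Sep has 30 days: +30 → Oct 1, 1814 (66 left).
Oct has 31 days: +31 → Nov 1, 1814 (35 left).
Nov has 30 days: +30 → Dec 1, 1814 (5 left).
+5 → Dec 6, 1814.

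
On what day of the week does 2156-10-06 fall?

Wednesday

January 1, 2156 is a Thursday.
Jan 1, 2156 → Feb 1, 2156: 31 days (January has 31).
Feb 1, 2156 → Mar 1, 2156: 29 days (February has 29).
Mar 1, 2156 → Apr 1, 2156: 31 days (March has 31).
Apr 1, 2156 → May 1, 2156: 30 days (April has 30).
May 1, 2156 → Jun 1, 2156: 31 days (May has 31).
Jun 1, 2156 → Jul 1, 2156: 30 days (June has 30).
Jul 1, 2156 → Aug 1, 2156: 31 days (July has 31).
Aug 1, 2156 → Sep 1, 2156: 31 days (August has 31).
Sep 1, 2156 → Oct 1, 2156: 30 days (September has 30).
Oct 1, 2156 → Oct 6, 2156: 5 days.
Total: 279 days.
279 mod 7 = 6, so Thursday + 6 = Wednesday.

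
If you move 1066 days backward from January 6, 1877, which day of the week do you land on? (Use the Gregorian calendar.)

First find the weekday of Jan 6, 1877. Doomsday rule: the anchor day for the 1800s is Friday. For year 77: 77÷12 = 6 r 5, and 5÷4 = 1, so 6+5+1 = 12.
Friday + 12 ≡ Wednesday — that's 1877's doomsday.
In January the doomsday date is Jan 3 (1877 is not a leap year).
Jan 6 is 3 days after Jan 3; 3 mod 7 = 3, so Wednesday + 3 = Saturday.
1066 mod 7 = 2, so 1066 days before a Saturday is Saturday − 2 = Thursday.

Thursday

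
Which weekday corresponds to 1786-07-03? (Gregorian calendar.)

Doomsday rule: the anchor day for the 1700s is Sunday. For year 86: 86÷12 = 7 r 2, and 2÷4 = 0, so 7+2+0 = 9.
Sunday + 9 ≡ Tuesday — that's 1786's doomsday.
In July the doomsday date is Jul 11.
Jul 3 is 8 days before Jul 11; 8 mod 7 = 1, so Tuesday − 1 = Monday.

Monday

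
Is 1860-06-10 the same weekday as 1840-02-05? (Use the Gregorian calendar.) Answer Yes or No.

No

From Feb 5, 1840 to Jun 10, 1860 is 7431 days.
7431 mod 7 = 4, so they are different weekdays.
(Feb 5, 1840 is a Wednesday; Jun 10, 1860 is a Sunday.)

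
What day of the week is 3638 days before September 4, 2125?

Sep 4, 2125 is a Tuesday.
3638 mod 7 = 5, so 3638 days before a Tuesday is Tuesday − 5 = Thursday.

Thursday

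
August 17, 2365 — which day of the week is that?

Doomsday rule: the anchor day for the 2300s is Wednesday. For year 65: 65÷12 = 5 r 5, and 5÷4 = 1, so 5+5+1 = 11.
Wednesday + 11 ≡ Sunday — that's 2365's doomsday.
In August the doomsday date is Aug 8.
Aug 17 is 9 days after Aug 8; 9 mod 7 = 2, so Sunday + 2 = Tuesday.

Tuesday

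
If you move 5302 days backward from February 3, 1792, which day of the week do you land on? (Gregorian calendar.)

Tuesday

First find the weekday of Feb 3, 1792. Doomsday rule: the anchor day for the 1700s is Sunday. For year 92: 92÷12 = 7 r 8, and 8÷4 = 2, so 7+8+2 = 17.
Sunday + 17 ≡ Wednesday — that's 1792's doomsday.
In February the doomsday date is Feb 29 (1792 is a leap year (divisible by 4)).
Feb 3 is 26 days before Feb 29; 26 mod 7 = 5, so Wednesday − 5 = Friday.
5302 mod 7 = 3, so 5302 days before a Friday is Friday − 3 = Tuesday.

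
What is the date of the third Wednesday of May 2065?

May 20, 2065

May 1, 2065 is a Friday.
The first Wednesday is therefore May 6 (5 days later).
The third Wednesday is 6 + 2×7 = May 20.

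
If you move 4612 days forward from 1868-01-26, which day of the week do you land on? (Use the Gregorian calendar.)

Jan 26, 1868 is a Sunday.
4612 mod 7 = 6, so 4612 days after a Sunday is Sunday + 6 = Saturday.

Saturday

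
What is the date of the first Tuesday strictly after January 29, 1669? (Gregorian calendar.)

February 5, 1669

Jan 29, 1669 is a Tuesday.
From Tuesday to the next Tuesday is 7 days.
Jan 29, 1669 + 7 = Feb 5, 1669.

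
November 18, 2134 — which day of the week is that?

Thursday

Doomsday rule: the anchor day for the 2100s is Sunday. For year 34: 34÷12 = 2 r 10, and 10÷4 = 2, so 2+10+2 = 14.
Sunday + 14 ≡ Sunday — that's 2134's doomsday.
In November the doomsday date is Nov 7.
Nov 18 is 11 days after Nov 7; 11 mod 7 = 4, so Sunday + 4 = Thursday.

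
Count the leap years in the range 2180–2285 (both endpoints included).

Multiples of 4 in [2180,2285]: 27.
Of those, multiples of 100: 1 (not leap unless ÷400).
Multiples of 400: 0.
Leap years = 27 − 1 + 0 = 26.

26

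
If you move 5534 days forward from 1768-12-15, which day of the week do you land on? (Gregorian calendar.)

Dec 15, 1768 is a Thursday.
5534 mod 7 = 4, so 5534 days after a Thursday is Thursday + 4 = Monday.

Monday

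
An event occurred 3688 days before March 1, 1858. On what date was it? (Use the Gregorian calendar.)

January 25, 1848

−365 (one year) → Mar 1, 1857 (3323 left).
−365 (one year) → Mar 1, 1856 (2958 left).
−366 (one year; includes Feb 29, 1856) → Mar 1, 1855 (2592 left).
−365 (one year) → Mar 1, 1854 (2227 left).
−365 (one year) → Mar 1, 1853 (1862 left).
−365 (one year) → Mar 1, 1852 (1497 left).
−366 (one year; includes Feb 29, 1852) → Mar 1, 1851 (1131 left).
−365 (one year) → Mar 1, 1850 (766 left).
−365 (one year) → Mar 1, 1849 (401 left).
−365 (one year) → Mar 1, 1848 (36 left).
−1 → Feb 29, 1848 (end of Feb, 29 days; 35 left).
−29 → Jan 31, 1848 (end of Jan, 31 days; 6 left).
−6 → Jan 25, 1848.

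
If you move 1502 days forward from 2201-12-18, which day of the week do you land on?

Tuesday

Dec 18, 2201 is a Friday.
1502 mod 7 = 4, so 1502 days after a Friday is Friday + 4 = Tuesday.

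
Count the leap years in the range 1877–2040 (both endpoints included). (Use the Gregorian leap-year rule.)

Multiples of 4 in [1877,2040]: 41.
Of those, multiples of 100: 2 (not leap unless ÷400).
Multiples of 400: 1.
Leap years = 41 − 2 + 1 = 40.

40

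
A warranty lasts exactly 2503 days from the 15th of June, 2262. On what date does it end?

April 22, 2269

+365 (one year) → Jun 15, 2263 (2138 left).
+366 (one year; includes Feb 29, 2264) → Jun 15, 2264 (1772 left).
+365 (one year) → Jun 15, 2265 (1407 left).
+365 (one year) → Jun 15, 2266 (1042 left).
+365 (one year) → Jun 15, 2267 (677 left).
+366 (one year; includes Feb 29, 2268) → Jun 15, 2268 (311 left).
Jun has 30 days: +16 → Jul 1, 2268 (295 left).
Jul has 31 days: +31 → Aug 1, 2268 (264 left).
Aug has 31 days: +31 → Sep 1, 2268 (233 left).
Sep has 30 days: +30 → Oct 1, 2268 (203 left).
Oct has 31 days: +31 → Nov 1, 2268 (172 left).
Nov has 30 days: +30 → Dec 1, 2268 (142 left).
Dec has 31 days: +31 → Jan 1, 2269 (111 left).
Jan has 31 days: +31 → Feb 1, 2269 (80 left).
Feb has 28 days: +28 → Mar 1, 2269 (52 left).
Mar has 31 days: +31 → Apr 1, 2269 (21 left).
+21 → Apr 22, 2269.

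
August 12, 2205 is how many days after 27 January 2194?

4214

Jan 27, 2194 → Jan 27, 2195: 365 days.
Jan 27, 2195 → Jan 27, 2196: 365 days.
Jan 27, 2196 → Jan 27, 2197: 366 days (Feb 29, 2196 is in that span).
Jan 27, 2197 → Jan 27, 2198: 365 days.
Jan 27, 2198 → Jan 27, 2199: 365 days.
Jan 27, 2199 → Jan 27, 2200: 365 days.
Jan 27, 2200 → Jan 27, 2201: 365 days.
Jan 27, 2201 → Jan 27, 2202: 365 days.
Jan 27, 2202 → Jan 27, 2203: 365 days.
Jan 27, 2203 → Jan 27, 2204: 365 days.
Jan 27, 2204 → Jan 27, 2205: 366 days (Feb 29, 2204 is in that span).
Jan 27, 2205 → Feb 27, 2205: 31 days (January has 31).
Feb 27, 2205 → Mar 27, 2205: 28 days (February has 28).
Mar 27, 2205 → Apr 27, 2205: 31 days (March has 31).
Apr 27, 2205 → May 27, 2205: 30 days (April has 30).
May 27, 2205 → Jun 27, 2205: 31 days (May has 31).
Jun 27, 2205 → Jul 27, 2205: 30 days (June has 30).
Jul 27, 2205 → Aug 12, 2205: 16 days.
Total: 4214 days.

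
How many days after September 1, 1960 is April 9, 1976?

5699

Sep 1, 1960 → Sep 1, 1961: 365 days.
Sep 1, 1961 → Sep 1, 1962: 365 days.
Sep 1, 1962 → Sep 1, 1963: 365 days.
Sep 1, 1963 → Sep 1, 1964: 366 days (Feb 29, 1964 is in that span).
Sep 1, 1964 → Sep 1, 1965: 365 days.
Sep 1, 1965 → Sep 1, 1966: 365 days.
Sep 1, 1966 → Sep 1, 1967: 365 days.
Sep 1, 1967 → Sep 1, 1968: 366 days (Feb 29, 1968 is in that span).
Sep 1, 1968 → Sep 1, 1969: 365 days.
Sep 1, 1969 → Sep 1, 1970: 365 days.
Sep 1, 1970 → Sep 1, 1971: 365 days.
Sep 1, 1971 → Sep 1, 1972: 366 days (Feb 29, 1972 is in that span).
Sep 1, 1972 → Sep 1, 1973: 365 days.
Sep 1, 1973 → Sep 1, 1974: 365 days.
Sep 1, 1974 → Sep 1, 1975: 365 days.
Sep 1, 1975 → Oct 1, 1975: 30 days (September has 30).
Oct 1, 1975 → Nov 1, 1975: 31 days (October has 31).
Nov 1, 1975 → Dec 1, 1975: 30 days (November has 30).
Dec 1, 1975 → Jan 1, 1976: 31 days (December has 31).
Jan 1, 1976 → Feb 1, 1976: 31 days (January has 31).
Feb 1, 1976 → Mar 1, 1976: 29 days (February has 29).
Mar 1, 1976 → Apr 1, 1976: 31 days (March has 31).
Apr 1, 1976 → Apr 9, 1976: 8 days.
Total: 5699 days.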